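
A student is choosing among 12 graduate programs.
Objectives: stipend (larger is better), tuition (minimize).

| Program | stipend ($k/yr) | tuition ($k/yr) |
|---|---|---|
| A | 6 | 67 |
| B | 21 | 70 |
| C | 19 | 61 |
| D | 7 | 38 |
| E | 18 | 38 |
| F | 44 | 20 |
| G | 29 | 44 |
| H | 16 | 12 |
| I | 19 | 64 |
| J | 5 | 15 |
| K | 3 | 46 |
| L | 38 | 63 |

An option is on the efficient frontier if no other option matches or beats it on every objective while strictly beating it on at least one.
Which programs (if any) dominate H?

A: worse on stipend (6 vs 16).
B: worse on tuition (70 vs 12).
C: worse on tuition (61 vs 12).
D: worse on stipend (7 vs 16).
E: worse on tuition (38 vs 12).
F: worse on tuition (20 vs 12).
G: worse on tuition (44 vs 12).
I: worse on tuition (64 vs 12).
J: worse on stipend (5 vs 16).
K: worse on stipend (3 vs 16).
L: worse on tuition (63 vs 12).
No option dominates H.

none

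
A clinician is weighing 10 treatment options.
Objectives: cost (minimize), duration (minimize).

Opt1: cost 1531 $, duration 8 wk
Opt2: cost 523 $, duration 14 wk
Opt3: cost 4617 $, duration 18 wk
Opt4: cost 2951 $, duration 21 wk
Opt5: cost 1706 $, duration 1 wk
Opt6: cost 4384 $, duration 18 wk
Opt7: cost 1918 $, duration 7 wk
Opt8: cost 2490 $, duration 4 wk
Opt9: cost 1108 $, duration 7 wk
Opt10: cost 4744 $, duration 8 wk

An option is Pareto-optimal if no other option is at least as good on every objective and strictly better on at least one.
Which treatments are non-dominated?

Opt1: dominated by Opt9 (cost 1108≤1531, duration 7≤8).
Opt2: not dominated (best cost).
Opt3: dominated by Opt1 (cost 1531≤4617, duration 8≤18).
Opt4: dominated by Opt1 (cost 1531≤2951, duration 8≤21).
Opt5: not dominated (best duration).
Opt6: dominated by Opt1 (cost 1531≤4384, duration 8≤18).
Opt7: dominated by Opt5 (cost 1706≤1918, duration 1≤7).
Opt8: dominated by Opt5 (cost 1706≤2490, duration 1≤4).
Opt9: not dominated.
Opt10: dominated by Opt1 (cost 1531≤4744, duration 8≤8).

Opt2, Opt5, Opt9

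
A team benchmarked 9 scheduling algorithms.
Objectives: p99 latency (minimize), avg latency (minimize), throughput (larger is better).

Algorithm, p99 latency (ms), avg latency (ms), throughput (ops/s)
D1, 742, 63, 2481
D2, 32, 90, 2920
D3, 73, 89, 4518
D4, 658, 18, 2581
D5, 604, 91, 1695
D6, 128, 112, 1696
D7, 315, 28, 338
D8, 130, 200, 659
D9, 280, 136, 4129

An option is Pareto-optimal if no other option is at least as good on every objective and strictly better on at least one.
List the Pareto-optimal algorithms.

D2, D3, D4, D7

D1: dominated by D4 (p99 latency 658≤742, avg latency 18≤63, throughput 2581≥2481).
D2: not dominated (best p99 latency).
D3: not dominated (best throughput).
D4: not dominated (best avg latency).
D5: dominated by D2 (p99 latency 32≤604, avg latency 90≤91, throughput 2920≥1695).
D6: dominated by D2 (p99 latency 32≤128, avg latency 90≤112, throughput 2920≥1696).
D7: not dominated.
D8: dominated by D2 (p99 latency 32≤130, avg latency 90≤200, throughput 2920≥659).
D9: dominated by D3 (p99 latency 73≤280, avg latency 89≤136, throughput 4518≥4129).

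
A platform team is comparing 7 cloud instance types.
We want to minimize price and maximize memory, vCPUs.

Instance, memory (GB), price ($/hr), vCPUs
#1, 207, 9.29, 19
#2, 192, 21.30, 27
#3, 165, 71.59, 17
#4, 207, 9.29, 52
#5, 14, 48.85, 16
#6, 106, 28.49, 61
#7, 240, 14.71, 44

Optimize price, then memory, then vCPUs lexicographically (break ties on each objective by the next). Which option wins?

First minimize price: best is 9.29, kept {#1, #4}.
Then maximize memory: best is 207, kept {#1, #4}.
Then maximize vCPUs: best is 52, kept {#4}.

#4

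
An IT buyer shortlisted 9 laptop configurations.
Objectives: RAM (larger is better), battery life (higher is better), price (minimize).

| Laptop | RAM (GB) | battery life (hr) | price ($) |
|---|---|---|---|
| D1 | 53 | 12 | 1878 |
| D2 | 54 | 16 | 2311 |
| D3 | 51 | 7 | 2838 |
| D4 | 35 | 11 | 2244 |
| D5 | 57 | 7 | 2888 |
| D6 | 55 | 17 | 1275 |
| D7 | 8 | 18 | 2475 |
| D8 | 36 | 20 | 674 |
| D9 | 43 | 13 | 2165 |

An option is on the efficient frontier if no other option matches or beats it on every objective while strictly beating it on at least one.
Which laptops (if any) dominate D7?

D8

D8: RAM 36≥8, battery life 20≥18, price 674≤2475 — dominates D7.
Others (D1, D2, D3, D4, D5, D6, D9) are each worse than D7 on at least one objective.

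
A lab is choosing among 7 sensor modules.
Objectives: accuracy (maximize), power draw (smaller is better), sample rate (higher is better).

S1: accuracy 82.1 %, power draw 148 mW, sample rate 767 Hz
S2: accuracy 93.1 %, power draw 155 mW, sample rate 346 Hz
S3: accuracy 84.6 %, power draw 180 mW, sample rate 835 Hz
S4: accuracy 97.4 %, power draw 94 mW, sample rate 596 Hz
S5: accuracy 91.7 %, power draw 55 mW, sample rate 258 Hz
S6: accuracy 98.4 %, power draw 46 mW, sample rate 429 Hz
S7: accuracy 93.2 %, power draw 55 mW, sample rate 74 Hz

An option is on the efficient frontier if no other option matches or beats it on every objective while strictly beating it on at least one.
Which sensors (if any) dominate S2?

S4: accuracy 97.4≥93.1, power draw 94≤155, sample rate 596≥346 — dominates S2.
S6: accuracy 98.4≥93.1, power draw 46≤155, sample rate 429≥346 — dominates S2.
Others (S1, S3, S5, S7) are each worse than S2 on at least one objective.

S4, S6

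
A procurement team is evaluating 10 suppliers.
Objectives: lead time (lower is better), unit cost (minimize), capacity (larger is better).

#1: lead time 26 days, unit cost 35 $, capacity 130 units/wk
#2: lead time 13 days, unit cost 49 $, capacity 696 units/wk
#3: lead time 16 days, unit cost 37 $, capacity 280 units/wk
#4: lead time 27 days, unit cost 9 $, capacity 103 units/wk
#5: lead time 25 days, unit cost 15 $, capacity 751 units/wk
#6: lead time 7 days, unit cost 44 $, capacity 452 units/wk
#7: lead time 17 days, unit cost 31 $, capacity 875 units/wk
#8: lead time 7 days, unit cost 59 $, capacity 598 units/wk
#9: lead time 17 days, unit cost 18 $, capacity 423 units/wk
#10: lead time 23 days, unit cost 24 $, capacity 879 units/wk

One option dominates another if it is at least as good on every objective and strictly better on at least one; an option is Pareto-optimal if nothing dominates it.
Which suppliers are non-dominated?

#1: dominated by #5 (lead time 25≤26, unit cost 15≤35, capacity 751≥130).
#2: not dominated.
#3: not dominated.
#4: not dominated (best unit cost).
#5: not dominated.
#6: not dominated.
#7: not dominated.
#8: not dominated.
#9: not dominated.
#10: not dominated (best capacity).

#2, #3, #4, #5, #6, #7, #8, #9, #10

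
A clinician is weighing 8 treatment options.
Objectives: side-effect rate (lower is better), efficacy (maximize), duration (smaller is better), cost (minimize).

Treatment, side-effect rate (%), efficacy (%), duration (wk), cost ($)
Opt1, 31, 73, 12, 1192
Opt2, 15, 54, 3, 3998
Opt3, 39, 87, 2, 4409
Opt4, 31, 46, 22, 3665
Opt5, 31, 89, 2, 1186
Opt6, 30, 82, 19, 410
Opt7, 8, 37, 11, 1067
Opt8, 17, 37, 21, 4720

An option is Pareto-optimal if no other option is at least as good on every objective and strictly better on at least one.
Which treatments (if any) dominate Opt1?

Opt5

Opt5: side-effect rate 31≤31, efficacy 89≥73, duration 2≤12, cost 1186≤1192 — dominates Opt1.
Others (Opt2, Opt3, Opt4, Opt6, Opt7, Opt8) are each worse than Opt1 on at least one objective.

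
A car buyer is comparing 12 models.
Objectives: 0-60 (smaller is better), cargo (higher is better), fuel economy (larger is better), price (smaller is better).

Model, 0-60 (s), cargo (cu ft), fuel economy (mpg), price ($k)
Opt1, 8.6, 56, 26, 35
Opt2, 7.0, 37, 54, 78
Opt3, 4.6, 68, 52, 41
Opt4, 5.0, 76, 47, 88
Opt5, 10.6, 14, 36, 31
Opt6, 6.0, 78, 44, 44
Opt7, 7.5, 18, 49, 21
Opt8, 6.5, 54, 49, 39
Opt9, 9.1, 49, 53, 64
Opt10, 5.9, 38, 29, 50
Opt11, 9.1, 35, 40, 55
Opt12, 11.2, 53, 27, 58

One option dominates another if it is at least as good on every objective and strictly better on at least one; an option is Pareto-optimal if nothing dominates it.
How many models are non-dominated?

Opt1: not dominated.
Opt2: not dominated (best fuel economy).
Opt3: not dominated (best 0-60).
Opt4: not dominated.
Opt5: dominated by Opt7 (0-60 7.5≤10.6, cargo 18≥14, fuel economy 49≥36, price 21≤31).
Opt6: not dominated (best cargo).
Opt7: not dominated (best price).
Opt8: not dominated.
Opt9: not dominated.
Opt10: dominated by Opt3 (0-60 4.6≤5.9, cargo 68≥38, fuel economy 52≥29, price 41≤50).
Opt11: dominated by Opt3 (0-60 4.6≤9.1, cargo 68≥35, fuel economy 52≥40, price 41≤55).
Opt12: dominated by Opt3 (0-60 4.6≤11.2, cargo 68≥53, fuel economy 52≥27, price 41≤58).
Pareto-optimal: Opt1, Opt2, Opt3, Opt4, Opt6, Opt7, Opt8, Opt9 → 8.

8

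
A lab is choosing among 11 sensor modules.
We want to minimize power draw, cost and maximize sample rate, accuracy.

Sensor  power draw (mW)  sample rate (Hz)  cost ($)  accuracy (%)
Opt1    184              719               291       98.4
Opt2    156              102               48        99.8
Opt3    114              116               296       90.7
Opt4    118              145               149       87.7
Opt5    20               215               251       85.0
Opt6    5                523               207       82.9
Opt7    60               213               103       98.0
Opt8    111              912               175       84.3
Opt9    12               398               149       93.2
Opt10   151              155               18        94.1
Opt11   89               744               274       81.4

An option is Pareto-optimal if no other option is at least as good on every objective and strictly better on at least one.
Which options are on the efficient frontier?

Opt1: not dominated.
Opt2: not dominated (best accuracy).
Opt3: dominated by Opt7 (power draw 60≤114, sample rate 213≥116, cost 103≤296, accuracy 98.0≥90.7).
Opt4: dominated by Opt7 (power draw 60≤118, sample rate 213≥145, cost 103≤149, accuracy 98.0≥87.7).
Opt5: dominated by Opt9 (power draw 12≤20, sample rate 398≥215, cost 149≤251, accuracy 93.2≥85.0).
Opt6: not dominated (best power draw).
Opt7: not dominated.
Opt8: not dominated (best sample rate).
Opt9: not dominated.
Opt10: not dominated (best cost).
Opt11: not dominated.

Opt1, Opt2, Opt6, Opt7, Opt8, Opt9, Opt10, Opt11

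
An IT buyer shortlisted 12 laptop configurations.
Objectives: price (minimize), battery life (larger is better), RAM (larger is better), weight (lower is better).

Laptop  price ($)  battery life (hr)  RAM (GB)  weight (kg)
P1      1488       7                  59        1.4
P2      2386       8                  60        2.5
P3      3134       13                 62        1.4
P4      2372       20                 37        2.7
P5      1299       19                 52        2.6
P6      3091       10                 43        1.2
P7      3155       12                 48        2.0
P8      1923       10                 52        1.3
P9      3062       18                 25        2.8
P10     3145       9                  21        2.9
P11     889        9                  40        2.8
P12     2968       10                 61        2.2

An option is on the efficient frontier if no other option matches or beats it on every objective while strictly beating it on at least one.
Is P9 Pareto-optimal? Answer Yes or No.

No

P4 vs P9: price 2372≤3062, battery life 20≥18, RAM 37≥25, weight 2.7≤2.8 — P4 is at least as good on every objective and strictly better on at least one, so P4 dominates P9.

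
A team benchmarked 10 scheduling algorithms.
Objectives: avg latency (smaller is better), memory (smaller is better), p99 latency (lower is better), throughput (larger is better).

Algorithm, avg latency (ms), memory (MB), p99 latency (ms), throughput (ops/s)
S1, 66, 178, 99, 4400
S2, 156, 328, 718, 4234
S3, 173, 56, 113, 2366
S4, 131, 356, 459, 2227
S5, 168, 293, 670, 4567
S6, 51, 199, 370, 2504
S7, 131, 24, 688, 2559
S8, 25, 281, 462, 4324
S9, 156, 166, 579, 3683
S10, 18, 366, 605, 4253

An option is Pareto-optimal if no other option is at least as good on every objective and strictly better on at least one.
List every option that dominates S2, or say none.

S1: avg latency 66≤156, memory 178≤328, p99 latency 99≤718, throughput 4400≥4234 — dominates S2.
S8: avg latency 25≤156, memory 281≤328, p99 latency 462≤718, throughput 4324≥4234 — dominates S2.
Others (S3, S4, S5, S6, S7, S9, S10) are each worse than S2 on at least one objective.

S1, S8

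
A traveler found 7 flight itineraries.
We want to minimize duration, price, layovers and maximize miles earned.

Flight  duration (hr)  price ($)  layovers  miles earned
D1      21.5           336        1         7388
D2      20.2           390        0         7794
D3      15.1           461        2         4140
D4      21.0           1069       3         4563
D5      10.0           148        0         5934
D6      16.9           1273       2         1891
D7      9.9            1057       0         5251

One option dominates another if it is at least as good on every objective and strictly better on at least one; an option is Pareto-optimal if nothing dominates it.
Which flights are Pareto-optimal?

D1, D2, D5, D7

D1: not dominated.
D2: not dominated (best miles earned).
D3: dominated by D5 (duration 10.0≤15.1, price 148≤461, layovers 0≤2, miles earned 5934≥4140).
D4: dominated by D2 (duration 20.2≤21.0, price 390≤1069, layovers 0≤3, miles earned 7794≥4563).
D5: not dominated (best price).
D6: dominated by D3 (duration 15.1≤16.9, price 461≤1273, layovers 2≤2, miles earned 4140≥1891).
D7: not dominated (best duration).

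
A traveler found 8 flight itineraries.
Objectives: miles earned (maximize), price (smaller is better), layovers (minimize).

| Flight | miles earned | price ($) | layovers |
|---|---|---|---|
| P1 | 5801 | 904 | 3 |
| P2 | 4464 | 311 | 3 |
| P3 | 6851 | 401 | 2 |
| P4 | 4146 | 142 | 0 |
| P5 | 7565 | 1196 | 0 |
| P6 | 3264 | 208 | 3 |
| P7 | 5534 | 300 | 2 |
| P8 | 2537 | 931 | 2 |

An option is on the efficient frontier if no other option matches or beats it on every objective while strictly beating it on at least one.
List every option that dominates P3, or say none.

none

P1: worse on miles earned (5801 vs 6851).
P2: worse on miles earned (4464 vs 6851).
P4: worse on miles earned (4146 vs 6851).
P5: worse on price (1196 vs 401).
P6: worse on miles earned (3264 vs 6851).
P7: worse on miles earned (5534 vs 6851).
P8: worse on miles earned (2537 vs 6851).
No option dominates P3.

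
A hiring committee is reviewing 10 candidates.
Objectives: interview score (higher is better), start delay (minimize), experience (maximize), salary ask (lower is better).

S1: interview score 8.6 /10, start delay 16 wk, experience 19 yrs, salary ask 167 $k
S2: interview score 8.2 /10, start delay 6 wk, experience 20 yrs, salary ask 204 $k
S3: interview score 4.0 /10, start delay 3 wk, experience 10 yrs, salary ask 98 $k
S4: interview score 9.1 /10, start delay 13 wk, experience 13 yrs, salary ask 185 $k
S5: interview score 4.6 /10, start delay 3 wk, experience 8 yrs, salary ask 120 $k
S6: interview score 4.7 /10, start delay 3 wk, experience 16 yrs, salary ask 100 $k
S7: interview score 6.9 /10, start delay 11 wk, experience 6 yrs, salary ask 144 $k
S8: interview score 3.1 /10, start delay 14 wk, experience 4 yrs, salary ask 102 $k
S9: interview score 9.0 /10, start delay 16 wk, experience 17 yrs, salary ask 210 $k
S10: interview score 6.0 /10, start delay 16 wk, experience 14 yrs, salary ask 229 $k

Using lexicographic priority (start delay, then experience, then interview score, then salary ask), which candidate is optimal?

S6

First minimize start delay: best is 3, kept {S3, S5, S6}.
Then maximize experience: best is 16, kept {S6}.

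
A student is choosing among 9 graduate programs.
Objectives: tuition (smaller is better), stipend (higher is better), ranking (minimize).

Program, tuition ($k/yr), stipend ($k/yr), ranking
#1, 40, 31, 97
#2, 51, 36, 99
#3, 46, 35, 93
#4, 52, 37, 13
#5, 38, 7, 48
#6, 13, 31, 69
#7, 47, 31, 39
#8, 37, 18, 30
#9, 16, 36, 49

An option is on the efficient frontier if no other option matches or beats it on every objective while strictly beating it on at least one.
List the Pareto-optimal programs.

#1: dominated by #6 (tuition 13≤40, stipend 31≥31, ranking 69≤97).
#2: dominated by #9 (tuition 16≤51, stipend 36≥36, ranking 49≤99).
#3: dominated by #9 (tuition 16≤46, stipend 36≥35, ranking 49≤93).
#4: not dominated (best stipend).
#5: dominated by #8 (tuition 37≤38, stipend 18≥7, ranking 30≤48).
#6: not dominated (best tuition).
#7: not dominated.
#8: not dominated.
#9: not dominated.

#4, #6, #7, #8, #9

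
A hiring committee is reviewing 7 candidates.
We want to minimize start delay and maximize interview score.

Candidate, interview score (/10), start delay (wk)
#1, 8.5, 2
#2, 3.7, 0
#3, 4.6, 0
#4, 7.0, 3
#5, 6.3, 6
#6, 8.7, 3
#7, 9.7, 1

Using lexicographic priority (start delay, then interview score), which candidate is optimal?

#3

First minimize start delay: best is 0, kept {#2, #3}.
Then maximize interview score: best is 4.6, kept {#3}.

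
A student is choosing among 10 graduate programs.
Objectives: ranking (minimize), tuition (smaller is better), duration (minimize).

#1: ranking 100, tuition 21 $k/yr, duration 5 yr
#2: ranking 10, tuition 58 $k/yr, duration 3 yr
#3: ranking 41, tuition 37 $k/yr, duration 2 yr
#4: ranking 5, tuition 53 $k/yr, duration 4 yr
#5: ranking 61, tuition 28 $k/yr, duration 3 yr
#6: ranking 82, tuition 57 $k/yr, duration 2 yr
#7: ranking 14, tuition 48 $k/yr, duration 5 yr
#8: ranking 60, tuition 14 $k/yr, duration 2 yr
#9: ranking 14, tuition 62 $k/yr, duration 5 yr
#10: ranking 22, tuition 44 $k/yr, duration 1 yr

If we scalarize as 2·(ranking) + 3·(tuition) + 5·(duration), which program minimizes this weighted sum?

#1: 2·100 + 3·21 + 5·5 = 288
#2: 2·10 + 3·58 + 5·3 = 209
#3: 2·41 + 3·37 + 5·2 = 203
#4: 2·5 + 3·53 + 5·4 = 189
#5: 2·61 + 3·28 + 5·3 = 221
#6: 2·82 + 3·57 + 5·2 = 345
#7: 2·14 + 3·48 + 5·5 = 197
#8: 2·60 + 3·14 + 5·2 = 172
#9: 2·14 + 3·62 + 5·5 = 239
#10: 2·22 + 3·44 + 5·1 = 181
Lowest: #8 at 172.

#8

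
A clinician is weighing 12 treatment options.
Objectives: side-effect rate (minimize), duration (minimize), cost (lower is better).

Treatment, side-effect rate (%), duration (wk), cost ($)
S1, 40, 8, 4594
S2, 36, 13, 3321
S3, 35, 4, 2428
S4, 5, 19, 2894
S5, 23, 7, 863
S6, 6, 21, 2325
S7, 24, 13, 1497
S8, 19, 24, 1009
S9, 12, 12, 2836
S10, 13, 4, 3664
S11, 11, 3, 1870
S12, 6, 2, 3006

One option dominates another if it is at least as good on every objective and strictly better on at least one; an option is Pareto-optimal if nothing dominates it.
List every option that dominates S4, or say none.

S1: worse on side-effect rate (40 vs 5).
S2: worse on side-effect rate (36 vs 5).
S3: worse on side-effect rate (35 vs 5).
S5: worse on side-effect rate (23 vs 5).
S6: worse on side-effect rate (6 vs 5).
S7: worse on side-effect rate (24 vs 5).
S8: worse on side-effect rate (19 vs 5).
S9: worse on side-effect rate (12 vs 5).
S10: worse on side-effect rate (13 vs 5).
S11: worse on side-effect rate (11 vs 5).
S12: worse on side-effect rate (6 vs 5).
No option dominates S4.

none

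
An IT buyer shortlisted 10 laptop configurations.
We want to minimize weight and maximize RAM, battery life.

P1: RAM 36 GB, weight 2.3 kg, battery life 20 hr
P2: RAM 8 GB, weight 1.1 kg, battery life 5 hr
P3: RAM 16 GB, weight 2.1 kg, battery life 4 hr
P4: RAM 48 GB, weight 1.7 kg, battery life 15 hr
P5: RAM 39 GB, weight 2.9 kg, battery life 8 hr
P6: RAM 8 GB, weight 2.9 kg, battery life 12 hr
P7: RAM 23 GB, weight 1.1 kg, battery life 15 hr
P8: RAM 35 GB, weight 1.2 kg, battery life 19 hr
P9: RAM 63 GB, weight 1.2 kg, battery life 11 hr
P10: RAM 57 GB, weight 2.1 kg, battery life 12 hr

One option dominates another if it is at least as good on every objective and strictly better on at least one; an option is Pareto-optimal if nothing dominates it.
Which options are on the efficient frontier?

P1: not dominated (best battery life).
P2: dominated by P7 (RAM 23≥8, weight 1.1≤1.1, battery life 15≥5).
P3: dominated by P4 (RAM 48≥16, weight 1.7≤2.1, battery life 15≥4).
P4: not dominated.
P5: dominated by P4 (RAM 48≥39, weight 1.7≤2.9, battery life 15≥8).
P6: dominated by P1 (RAM 36≥8, weight 2.3≤2.9, battery life 20≥12).
P7: not dominated.
P8: not dominated.
P9: not dominated (best RAM).
P10: not dominated.

P1, P4, P7, P8, P9, P10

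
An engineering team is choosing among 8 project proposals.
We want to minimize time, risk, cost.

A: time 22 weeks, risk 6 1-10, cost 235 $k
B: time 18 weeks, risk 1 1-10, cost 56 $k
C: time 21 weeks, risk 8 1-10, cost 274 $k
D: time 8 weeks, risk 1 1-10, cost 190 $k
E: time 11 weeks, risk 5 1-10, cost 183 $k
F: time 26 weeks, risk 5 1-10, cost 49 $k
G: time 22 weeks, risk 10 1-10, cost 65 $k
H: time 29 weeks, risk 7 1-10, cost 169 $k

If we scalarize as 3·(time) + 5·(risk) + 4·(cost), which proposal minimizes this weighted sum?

B

A: 3·22 + 5·6 + 4·235 = 1036
B: 3·18 + 5·1 + 4·56 = 283
C: 3·21 + 5·8 + 4·274 = 1199
D: 3·8 + 5·1 + 4·190 = 789
E: 3·11 + 5·5 + 4·183 = 790
F: 3·26 + 5·5 + 4·49 = 299
G: 3·22 + 5·10 + 4·65 = 376
H: 3·29 + 5·7 + 4·169 = 798
Lowest: B at 283.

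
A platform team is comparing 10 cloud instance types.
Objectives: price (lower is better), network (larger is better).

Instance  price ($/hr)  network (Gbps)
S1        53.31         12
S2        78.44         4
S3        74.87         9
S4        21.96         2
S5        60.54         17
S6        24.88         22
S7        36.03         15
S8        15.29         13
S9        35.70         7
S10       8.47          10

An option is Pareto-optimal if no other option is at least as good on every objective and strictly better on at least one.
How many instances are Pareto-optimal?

3

S1: dominated by S6 (price 24.88≤53.31, network 22≥12).
S2: dominated by S1 (price 53.31≤78.44, network 12≥4).
S3: dominated by S1 (price 53.31≤74.87, network 12≥9).
S4: dominated by S8 (price 15.29≤21.96, network 13≥2).
S5: dominated by S6 (price 24.88≤60.54, network 22≥17).
S6: not dominated (best network).
S7: dominated by S6 (price 24.88≤36.03, network 22≥15).
S8: not dominated.
S9: dominated by S6 (price 24.88≤35.70, network 22≥7).
S10: not dominated (best price).
Pareto-optimal: S6, S8, S10 → 3.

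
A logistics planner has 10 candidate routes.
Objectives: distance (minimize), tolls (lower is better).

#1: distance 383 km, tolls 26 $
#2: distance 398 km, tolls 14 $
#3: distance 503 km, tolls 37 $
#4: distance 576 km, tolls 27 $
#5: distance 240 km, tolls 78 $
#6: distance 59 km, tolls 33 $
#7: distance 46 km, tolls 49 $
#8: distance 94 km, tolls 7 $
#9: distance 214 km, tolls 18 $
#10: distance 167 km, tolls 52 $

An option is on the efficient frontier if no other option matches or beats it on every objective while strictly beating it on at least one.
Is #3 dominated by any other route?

Yes

#1 vs #3: distance 383≤503, tolls 26≤37 — #1 is at least as good on every objective and strictly better on at least one, so #1 dominates #3.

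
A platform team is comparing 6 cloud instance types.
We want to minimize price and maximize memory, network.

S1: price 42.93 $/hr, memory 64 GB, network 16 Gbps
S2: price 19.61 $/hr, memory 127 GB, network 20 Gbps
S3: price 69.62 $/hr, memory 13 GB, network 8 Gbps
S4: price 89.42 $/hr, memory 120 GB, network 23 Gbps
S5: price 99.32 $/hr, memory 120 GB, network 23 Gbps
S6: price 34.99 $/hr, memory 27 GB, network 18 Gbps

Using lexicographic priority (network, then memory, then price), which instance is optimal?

S4

First maximize network: best is 23, kept {S4, S5}.
Then maximize memory: best is 120, kept {S4, S5}.
Then minimize price: best is 89.42, kept {S4}.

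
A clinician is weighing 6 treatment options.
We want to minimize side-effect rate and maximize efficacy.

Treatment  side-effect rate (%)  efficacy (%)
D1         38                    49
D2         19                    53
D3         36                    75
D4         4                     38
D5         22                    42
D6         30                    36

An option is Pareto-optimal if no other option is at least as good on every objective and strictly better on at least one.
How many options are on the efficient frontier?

D1: dominated by D2 (side-effect rate 19≤38, efficacy 53≥49).
D2: not dominated.
D3: not dominated (best efficacy).
D4: not dominated (best side-effect rate).
D5: dominated by D2 (side-effect rate 19≤22, efficacy 53≥42).
D6: dominated by D2 (side-effect rate 19≤30, efficacy 53≥36).
Pareto-optimal: D2, D3, D4 → 3.

3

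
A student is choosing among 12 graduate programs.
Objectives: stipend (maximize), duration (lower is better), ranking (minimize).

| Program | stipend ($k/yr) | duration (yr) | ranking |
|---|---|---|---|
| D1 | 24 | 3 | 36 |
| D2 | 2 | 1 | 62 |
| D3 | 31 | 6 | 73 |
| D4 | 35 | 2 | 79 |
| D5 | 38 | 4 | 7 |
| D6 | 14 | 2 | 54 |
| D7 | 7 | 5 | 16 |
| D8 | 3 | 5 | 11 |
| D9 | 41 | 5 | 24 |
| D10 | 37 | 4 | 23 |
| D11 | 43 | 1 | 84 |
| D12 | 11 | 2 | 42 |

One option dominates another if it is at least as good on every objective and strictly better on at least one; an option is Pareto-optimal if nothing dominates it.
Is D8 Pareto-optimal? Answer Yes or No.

D5 vs D8: stipend 38≥3, duration 4≤5, ranking 7≤11 — D5 is at least as good on every objective and strictly better on at least one, so D5 dominates D8.

No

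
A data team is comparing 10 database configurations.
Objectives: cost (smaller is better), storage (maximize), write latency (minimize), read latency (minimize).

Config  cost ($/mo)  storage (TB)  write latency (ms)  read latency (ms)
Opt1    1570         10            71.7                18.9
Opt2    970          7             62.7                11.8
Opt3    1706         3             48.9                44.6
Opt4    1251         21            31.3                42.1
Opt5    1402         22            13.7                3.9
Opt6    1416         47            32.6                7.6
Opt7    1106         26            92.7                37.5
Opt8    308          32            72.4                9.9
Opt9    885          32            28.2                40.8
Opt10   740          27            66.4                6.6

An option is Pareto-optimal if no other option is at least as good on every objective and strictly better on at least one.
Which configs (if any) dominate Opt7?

Opt8: cost 308≤1106, storage 32≥26, write latency 72.4≤92.7, read latency 9.9≤37.5 — dominates Opt7.
Opt10: cost 740≤1106, storage 27≥26, write latency 66.4≤92.7, read latency 6.6≤37.5 — dominates Opt7.
Others (Opt1, Opt2, Opt3, Opt4, Opt5, Opt6, Opt9) are each worse than Opt7 on at least one objective.

Opt8, Opt10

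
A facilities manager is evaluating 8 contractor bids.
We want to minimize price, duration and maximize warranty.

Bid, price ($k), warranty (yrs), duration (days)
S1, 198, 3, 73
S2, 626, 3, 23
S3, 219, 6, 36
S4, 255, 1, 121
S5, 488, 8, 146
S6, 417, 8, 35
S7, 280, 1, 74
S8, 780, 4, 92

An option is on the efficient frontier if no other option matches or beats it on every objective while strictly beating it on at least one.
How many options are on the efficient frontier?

4

S1: not dominated (best price).
S2: not dominated (best duration).
S3: not dominated.
S4: dominated by S1 (price 198≤255, warranty 3≥1, duration 73≤121).
S5: dominated by S6 (price 417≤488, warranty 8≥8, duration 35≤146).
S6: not dominated.
S7: dominated by S1 (price 198≤280, warranty 3≥1, duration 73≤74).
S8: dominated by S3 (price 219≤780, warranty 6≥4, duration 36≤92).
Pareto-optimal: S1, S2, S3, S6 → 4.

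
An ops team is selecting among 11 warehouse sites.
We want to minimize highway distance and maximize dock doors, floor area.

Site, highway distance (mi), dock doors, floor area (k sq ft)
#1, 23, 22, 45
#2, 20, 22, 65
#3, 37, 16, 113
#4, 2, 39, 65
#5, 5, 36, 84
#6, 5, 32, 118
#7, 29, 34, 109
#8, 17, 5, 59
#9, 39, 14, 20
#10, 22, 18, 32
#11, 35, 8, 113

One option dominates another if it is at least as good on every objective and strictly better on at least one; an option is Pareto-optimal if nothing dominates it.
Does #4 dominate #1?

#4 vs #1: highway distance 2≤23, dock doors 39≥22, floor area 65≥45 — #4 is at least as good on every objective with at least one strict improvement.

Yes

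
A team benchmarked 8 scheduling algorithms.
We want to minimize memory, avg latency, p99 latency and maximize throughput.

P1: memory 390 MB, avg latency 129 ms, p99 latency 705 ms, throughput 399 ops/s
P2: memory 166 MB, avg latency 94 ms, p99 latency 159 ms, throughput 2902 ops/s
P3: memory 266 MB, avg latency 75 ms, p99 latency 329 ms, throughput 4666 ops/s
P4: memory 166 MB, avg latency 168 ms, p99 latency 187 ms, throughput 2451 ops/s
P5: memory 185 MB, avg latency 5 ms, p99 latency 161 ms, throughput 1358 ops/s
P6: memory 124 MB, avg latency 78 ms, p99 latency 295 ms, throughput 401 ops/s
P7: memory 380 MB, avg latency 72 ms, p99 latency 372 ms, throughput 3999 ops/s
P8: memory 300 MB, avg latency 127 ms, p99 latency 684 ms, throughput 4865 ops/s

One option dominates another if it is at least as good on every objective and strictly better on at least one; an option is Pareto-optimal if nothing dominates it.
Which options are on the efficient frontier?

P2, P3, P5, P6, P7, P8

P1: dominated by P2 (memory 166≤390, avg latency 94≤129, p99 latency 159≤705, throughput 2902≥399).
P2: not dominated (best p99 latency).
P3: not dominated.
P4: dominated by P2 (memory 166≤166, avg latency 94≤168, p99 latency 159≤187, throughput 2902≥2451).
P5: not dominated (best avg latency).
P6: not dominated (best memory).
P7: not dominated.
P8: not dominated (best throughput).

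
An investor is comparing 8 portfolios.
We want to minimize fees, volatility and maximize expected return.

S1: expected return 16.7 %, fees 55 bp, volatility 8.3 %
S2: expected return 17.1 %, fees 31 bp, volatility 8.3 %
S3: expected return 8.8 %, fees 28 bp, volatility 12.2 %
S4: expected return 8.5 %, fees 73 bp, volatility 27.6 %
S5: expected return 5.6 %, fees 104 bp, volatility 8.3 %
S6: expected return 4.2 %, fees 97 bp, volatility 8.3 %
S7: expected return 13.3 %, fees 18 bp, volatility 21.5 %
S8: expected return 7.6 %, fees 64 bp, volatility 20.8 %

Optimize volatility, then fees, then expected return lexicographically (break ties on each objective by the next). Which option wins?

First minimize volatility: best is 8.3, kept {S1, S2, S5, S6}.
Then minimize fees: best is 31, kept {S2}.

S2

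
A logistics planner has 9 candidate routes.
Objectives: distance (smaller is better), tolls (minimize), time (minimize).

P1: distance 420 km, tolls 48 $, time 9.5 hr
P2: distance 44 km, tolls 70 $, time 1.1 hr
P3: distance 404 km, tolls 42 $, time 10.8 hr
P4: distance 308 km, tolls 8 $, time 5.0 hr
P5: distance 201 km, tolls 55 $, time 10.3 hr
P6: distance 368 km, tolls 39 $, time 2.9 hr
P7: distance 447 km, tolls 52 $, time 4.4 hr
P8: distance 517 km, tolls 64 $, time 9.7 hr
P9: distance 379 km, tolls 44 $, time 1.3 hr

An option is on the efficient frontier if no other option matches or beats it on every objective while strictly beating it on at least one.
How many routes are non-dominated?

5

P1: dominated by P4 (distance 308≤420, tolls 8≤48, time 5.0≤9.5).
P2: not dominated (best distance).
P3: dominated by P4 (distance 308≤404, tolls 8≤42, time 5.0≤10.8).
P4: not dominated (best tolls).
P5: not dominated.
P6: not dominated.
P7: dominated by P6 (distance 368≤447, tolls 39≤52, time 2.9≤4.4).
P8: dominated by P1 (distance 420≤517, tolls 48≤64, time 9.5≤9.7).
P9: not dominated.
Pareto-optimal: P2, P4, P5, P6, P9 → 5.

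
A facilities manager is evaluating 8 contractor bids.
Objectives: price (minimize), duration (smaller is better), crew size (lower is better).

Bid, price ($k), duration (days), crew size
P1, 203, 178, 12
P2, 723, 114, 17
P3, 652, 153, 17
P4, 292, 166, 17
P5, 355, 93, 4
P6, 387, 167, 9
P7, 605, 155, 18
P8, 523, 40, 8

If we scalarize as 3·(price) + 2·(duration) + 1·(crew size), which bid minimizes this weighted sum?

P1

P1: 3·203 + 2·178 + 1·12 = 977
P2: 3·723 + 2·114 + 1·17 = 2414
P3: 3·652 + 2·153 + 1·17 = 2279
P4: 3·292 + 2·166 + 1·17 = 1225
P5: 3·355 + 2·93 + 1·4 = 1255
P6: 3·387 + 2·167 + 1·9 = 1504
P7: 3·605 + 2·155 + 1·18 = 2143
P8: 3·523 + 2·40 + 1·8 = 1657
Lowest: P1 at 977.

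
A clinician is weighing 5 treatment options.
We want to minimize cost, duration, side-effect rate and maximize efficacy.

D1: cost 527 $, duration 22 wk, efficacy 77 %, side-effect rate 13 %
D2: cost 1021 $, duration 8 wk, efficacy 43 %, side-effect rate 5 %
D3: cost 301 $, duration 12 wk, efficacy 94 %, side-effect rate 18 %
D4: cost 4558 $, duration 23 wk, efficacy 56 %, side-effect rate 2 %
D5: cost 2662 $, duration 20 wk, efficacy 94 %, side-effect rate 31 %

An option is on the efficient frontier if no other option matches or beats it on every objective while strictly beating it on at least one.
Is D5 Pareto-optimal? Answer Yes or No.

D3 vs D5: cost 301≤2662, duration 12≤20, efficacy 94≥94, side-effect rate 18≤31 — D3 is at least as good on every objective and strictly better on at least one, so D3 dominates D5.

No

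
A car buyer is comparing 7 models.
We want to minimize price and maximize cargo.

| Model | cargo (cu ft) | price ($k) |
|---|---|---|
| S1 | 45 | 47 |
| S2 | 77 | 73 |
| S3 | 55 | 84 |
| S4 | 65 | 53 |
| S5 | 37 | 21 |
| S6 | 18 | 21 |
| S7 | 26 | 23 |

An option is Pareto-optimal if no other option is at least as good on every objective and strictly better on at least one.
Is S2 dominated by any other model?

S1: worse on cargo (45 vs 77).
S3: worse on cargo (55 vs 77).
S4: worse on cargo (65 vs 77).
S5: worse on cargo (37 vs 77).
S6: worse on cargo (18 vs 77).
S7: worse on cargo (26 vs 77).
No option is at least as good as S2 on every objective and strictly better on one.

No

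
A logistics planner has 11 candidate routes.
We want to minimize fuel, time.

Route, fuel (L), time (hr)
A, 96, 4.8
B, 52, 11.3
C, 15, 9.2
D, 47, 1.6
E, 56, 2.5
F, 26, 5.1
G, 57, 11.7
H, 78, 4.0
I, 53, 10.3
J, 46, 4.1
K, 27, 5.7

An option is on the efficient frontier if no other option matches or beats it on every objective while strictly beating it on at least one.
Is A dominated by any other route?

Yes

D vs A: fuel 47≤96, time 1.6≤4.8 — D is at least as good on every objective and strictly better on at least one, so D dominates A.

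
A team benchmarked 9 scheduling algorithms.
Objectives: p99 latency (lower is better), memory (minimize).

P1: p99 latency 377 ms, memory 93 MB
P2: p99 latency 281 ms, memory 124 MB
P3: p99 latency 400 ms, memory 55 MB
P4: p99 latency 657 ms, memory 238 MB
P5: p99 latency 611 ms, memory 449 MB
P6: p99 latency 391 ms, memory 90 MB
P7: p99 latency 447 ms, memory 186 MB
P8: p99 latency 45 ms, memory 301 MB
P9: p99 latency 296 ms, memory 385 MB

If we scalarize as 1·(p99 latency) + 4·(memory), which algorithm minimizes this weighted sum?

P1: 1·377 + 4·93 = 749
P2: 1·281 + 4·124 = 777
P3: 1·400 + 4·55 = 620
P4: 1·657 + 4·238 = 1609
P5: 1·611 + 4·449 = 2407
P6: 1·391 + 4·90 = 751
P7: 1·447 + 4·186 = 1191
P8: 1·45 + 4·301 = 1249
P9: 1·296 + 4·385 = 1836
Lowest: P3 at 620.

P3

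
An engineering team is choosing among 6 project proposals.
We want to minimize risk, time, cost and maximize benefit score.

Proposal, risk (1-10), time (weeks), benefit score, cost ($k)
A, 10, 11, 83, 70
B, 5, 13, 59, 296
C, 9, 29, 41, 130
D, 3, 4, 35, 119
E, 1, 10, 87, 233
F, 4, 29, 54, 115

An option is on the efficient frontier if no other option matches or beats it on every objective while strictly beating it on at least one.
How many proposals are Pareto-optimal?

A: not dominated (best cost).
B: dominated by E (risk 1≤5, time 10≤13, benefit score 87≥59, cost 233≤296).
C: dominated by F (risk 4≤9, time 29≤29, benefit score 54≥41, cost 115≤130).
D: not dominated (best time).
E: not dominated (best risk).
F: not dominated.
Pareto-optimal: A, D, E, F → 4.

4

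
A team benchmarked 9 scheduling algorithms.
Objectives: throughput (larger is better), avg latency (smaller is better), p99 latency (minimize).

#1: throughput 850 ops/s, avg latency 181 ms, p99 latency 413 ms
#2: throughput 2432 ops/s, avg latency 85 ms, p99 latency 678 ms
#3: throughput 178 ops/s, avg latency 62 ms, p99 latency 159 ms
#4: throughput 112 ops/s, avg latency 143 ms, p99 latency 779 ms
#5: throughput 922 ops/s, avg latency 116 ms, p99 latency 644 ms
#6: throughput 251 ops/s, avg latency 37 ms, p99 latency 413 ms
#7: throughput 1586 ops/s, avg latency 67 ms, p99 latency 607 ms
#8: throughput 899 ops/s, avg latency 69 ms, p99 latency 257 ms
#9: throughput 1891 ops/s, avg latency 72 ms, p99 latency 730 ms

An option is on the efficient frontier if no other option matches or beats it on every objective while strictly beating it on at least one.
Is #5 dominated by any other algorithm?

Yes

#7 vs #5: throughput 1586≥922, avg latency 67≤116, p99 latency 607≤644 — #7 is at least as good on every objective and strictly better on at least one, so #7 dominates #5.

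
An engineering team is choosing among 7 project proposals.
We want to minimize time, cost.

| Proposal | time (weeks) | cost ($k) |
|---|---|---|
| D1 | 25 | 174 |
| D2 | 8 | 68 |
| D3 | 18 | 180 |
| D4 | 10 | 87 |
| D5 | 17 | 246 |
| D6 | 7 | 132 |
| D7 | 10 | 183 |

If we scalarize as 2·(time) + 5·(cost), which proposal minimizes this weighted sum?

D1: 2·25 + 5·174 = 920
D2: 2·8 + 5·68 = 356
D3: 2·18 + 5·180 = 936
D4: 2·10 + 5·87 = 455
D5: 2·17 + 5·246 = 1264
D6: 2·7 + 5·132 = 674
D7: 2·10 + 5·183 = 935
Lowest: D2 at 356.

D2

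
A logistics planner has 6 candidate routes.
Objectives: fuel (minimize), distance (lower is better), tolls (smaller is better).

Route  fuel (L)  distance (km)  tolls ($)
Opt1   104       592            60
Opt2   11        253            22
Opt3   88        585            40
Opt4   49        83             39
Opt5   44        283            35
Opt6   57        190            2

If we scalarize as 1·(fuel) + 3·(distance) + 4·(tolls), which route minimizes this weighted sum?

Opt1: 1·104 + 3·592 + 4·60 = 2120
Opt2: 1·11 + 3·253 + 4·22 = 858
Opt3: 1·88 + 3·585 + 4·40 = 2003
Opt4: 1·49 + 3·83 + 4·39 = 454
Opt5: 1·44 + 3·283 + 4·35 = 1033
Opt6: 1·57 + 3·190 + 4·2 = 635
Lowest: Opt4 at 454.

Opt4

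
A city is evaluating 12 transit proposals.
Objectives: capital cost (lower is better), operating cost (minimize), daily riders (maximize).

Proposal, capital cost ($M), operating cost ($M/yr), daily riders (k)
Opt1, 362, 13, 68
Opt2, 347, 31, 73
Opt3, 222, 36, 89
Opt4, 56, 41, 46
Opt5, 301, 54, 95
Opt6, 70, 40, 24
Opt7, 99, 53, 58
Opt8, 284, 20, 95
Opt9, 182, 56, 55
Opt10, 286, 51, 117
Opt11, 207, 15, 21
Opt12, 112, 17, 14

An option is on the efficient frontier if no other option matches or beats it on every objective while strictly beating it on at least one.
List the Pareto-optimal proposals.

Opt1, Opt3, Opt4, Opt6, Opt7, Opt8, Opt10, Opt11, Opt12

Opt1: not dominated (best operating cost).
Opt2: dominated by Opt8 (capital cost 284≤347, operating cost 20≤31, daily riders 95≥73).
Opt3: not dominated.
Opt4: not dominated (best capital cost).
Opt5: dominated by Opt8 (capital cost 284≤301, operating cost 20≤54, daily riders 95≥95).
Opt6: not dominated.
Opt7: not dominated.
Opt8: not dominated.
Opt9: dominated by Opt7 (capital cost 99≤182, operating cost 53≤56, daily riders 58≥55).
Opt10: not dominated (best daily riders).
Opt11: not dominated.
Opt12: not dominated.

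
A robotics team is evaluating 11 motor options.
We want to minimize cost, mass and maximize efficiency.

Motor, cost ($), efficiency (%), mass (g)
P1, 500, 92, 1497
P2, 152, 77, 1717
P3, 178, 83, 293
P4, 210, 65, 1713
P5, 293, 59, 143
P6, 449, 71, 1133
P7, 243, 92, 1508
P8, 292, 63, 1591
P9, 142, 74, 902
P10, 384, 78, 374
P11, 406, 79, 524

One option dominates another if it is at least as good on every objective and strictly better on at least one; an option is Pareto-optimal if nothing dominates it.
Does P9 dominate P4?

Yes

P9 vs P4: cost 142≤210, efficiency 74≥65, mass 902≤1713 — P9 is at least as good on every objective with at least one strict improvement.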